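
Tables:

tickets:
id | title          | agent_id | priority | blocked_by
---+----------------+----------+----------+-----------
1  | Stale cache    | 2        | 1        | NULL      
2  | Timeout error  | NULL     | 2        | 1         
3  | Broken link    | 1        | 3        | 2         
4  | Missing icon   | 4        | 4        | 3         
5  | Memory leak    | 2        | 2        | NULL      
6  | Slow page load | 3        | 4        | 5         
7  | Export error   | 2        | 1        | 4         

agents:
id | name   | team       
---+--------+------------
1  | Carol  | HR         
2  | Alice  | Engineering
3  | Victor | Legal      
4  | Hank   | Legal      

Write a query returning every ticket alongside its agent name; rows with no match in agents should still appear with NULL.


LEFT JOIN keeps every row from tickets (the left table); where agent_id has no match in agents, the agent columns become NULL. Walk through each ticket:
  - ticket 1 (Stale cache): agent_id=2 -> matches Alice
  - ticket 2 (Timeout error): agent_id=NULL, no match -> kept with NULL
  - ticket 3 (Broken link): agent_id=1 -> matches Carol
  - ticket 4 (Missing icon): agent_id=4 -> matches Hank
  - ticket 5 (Memory leak): agent_id=2 -> matches Alice
  - ticket 6 (Slow page load): agent_id=3 -> matches Victor
  - ticket 7 (Export error): agent_id=2 -> matches Alice
All 7 rows appear; 1 has NULL agent.

SQL:
SELECT a.title, b.name AS agent
FROM tickets a
LEFT JOIN agents b ON a.agent_id = b.id

Result:
title          | agent 
---------------+-------
Stale cache    | Alice 
Timeout error  | NULL  
Broken link    | Carol 
Missing icon   | Hank  
Memory leak    | Alice 
Slow page load | Victor
Export error   | Alice 


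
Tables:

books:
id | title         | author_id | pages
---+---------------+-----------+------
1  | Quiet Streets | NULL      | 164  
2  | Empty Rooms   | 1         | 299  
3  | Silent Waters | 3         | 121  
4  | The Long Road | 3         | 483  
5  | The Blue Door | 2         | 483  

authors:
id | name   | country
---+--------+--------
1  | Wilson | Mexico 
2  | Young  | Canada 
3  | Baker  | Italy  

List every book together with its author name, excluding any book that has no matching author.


INNER JOIN keeps only books rows whose author_id matches an id in authors. Walk through each book:
  - book 1 (Quiet Streets): author_id=NULL, no match -> dropped
  - book 2 (Empty Rooms): author_id=1 -> matches Wilson
  - book 3 (Silent Waters): author_id=3 -> matches Baker
  - book 4 (The Long Road): author_id=3 -> matches Baker
  - book 5 (The Blue Door): author_id=2 -> matches Young
So 1 of 5 rows is dropped.

SQL:
SELECT a.title, b.name AS author
FROM books a
INNER JOIN authors b ON a.author_id = b.id

Result:
title         | author
--------------+-------
Empty Rooms   | Wilson
Silent Waters | Baker 
The Long Road | Baker 
The Blue Door | Young 


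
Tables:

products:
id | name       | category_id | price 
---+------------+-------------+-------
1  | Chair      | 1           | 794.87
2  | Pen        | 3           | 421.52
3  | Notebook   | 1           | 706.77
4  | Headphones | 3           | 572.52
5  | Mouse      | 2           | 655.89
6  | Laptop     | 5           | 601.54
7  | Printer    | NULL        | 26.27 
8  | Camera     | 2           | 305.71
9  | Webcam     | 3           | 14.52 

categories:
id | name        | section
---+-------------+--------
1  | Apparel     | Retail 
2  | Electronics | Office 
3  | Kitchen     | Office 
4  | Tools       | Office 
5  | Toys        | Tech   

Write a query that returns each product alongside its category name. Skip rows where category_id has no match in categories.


INNER JOIN keeps only products rows whose category_id matches an id in categories. Walk through each product:
  - product 1 (Chair): category_id=1 -> matches Apparel
  - product 2 (Pen): category_id=3 -> matches Kitchen
  - product 3 (Notebook): category_id=1 -> matches Apparel
  - product 4 (Headphones): category_id=3 -> matches Kitchen
  - product 5 (Mouse): category_id=2 -> matches Electronics
  - product 6 (Laptop): category_id=5 -> matches Toys
  - product 7 (Printer): category_id=NULL, no match -> dropped
  - product 8 (Camera): category_id=2 -> matches Electronics
  - product 9 (Webcam): category_id=3 -> matches Kitchen
So 1 of 9 rows is dropped.

SQL:
SELECT a.name, b.name AS category
FROM products a
INNER JOIN categories b ON a.category_id = b.id

Result:
name       | category   
-----------+------------
Chair      | Apparel    
Pen        | Kitchen    
Notebook   | Apparel    
Headphones | Kitchen    
Mouse      | Electronics
Laptop     | Toys       
Camera     | Electronics
Webcam     | Kitchen    


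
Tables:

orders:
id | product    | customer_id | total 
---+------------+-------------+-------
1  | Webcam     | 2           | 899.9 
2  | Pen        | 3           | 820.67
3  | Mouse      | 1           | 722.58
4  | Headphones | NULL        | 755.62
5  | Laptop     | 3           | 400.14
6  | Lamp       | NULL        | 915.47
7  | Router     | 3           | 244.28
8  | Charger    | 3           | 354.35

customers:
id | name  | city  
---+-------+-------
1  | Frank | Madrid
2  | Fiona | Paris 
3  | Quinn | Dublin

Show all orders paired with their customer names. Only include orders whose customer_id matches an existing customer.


INNER JOIN keeps only orders rows whose customer_id matches an id in customers. Walk through each order:
  - order 1 (Webcam): customer_id=2 -> matches Fiona
  - order 2 (Pen): customer_id=3 -> matches Quinn
  - order 3 (Mouse): customer_id=1 -> matches Frank
  - order 4 (Headphones): customer_id=NULL, no match -> dropped
  - order 5 (Laptop): customer_id=3 -> matches Quinn
  - order 6 (Lamp): customer_id=NULL, no match -> dropped
  - order 7 (Router): customer_id=3 -> matches Quinn
  - order 8 (Charger): customer_id=3 -> matches Quinn
So 2 of 8 rows are dropped.

SQL:
SELECT a.product, b.name AS customer
FROM orders a
INNER JOIN customers b ON a.customer_id = b.id

Result:
product | customer
--------+---------
Webcam  | Fiona   
Pen     | Quinn   
Mouse   | Frank   
Laptop  | Quinn   
Router  | Quinn   
Charger | Quinn   


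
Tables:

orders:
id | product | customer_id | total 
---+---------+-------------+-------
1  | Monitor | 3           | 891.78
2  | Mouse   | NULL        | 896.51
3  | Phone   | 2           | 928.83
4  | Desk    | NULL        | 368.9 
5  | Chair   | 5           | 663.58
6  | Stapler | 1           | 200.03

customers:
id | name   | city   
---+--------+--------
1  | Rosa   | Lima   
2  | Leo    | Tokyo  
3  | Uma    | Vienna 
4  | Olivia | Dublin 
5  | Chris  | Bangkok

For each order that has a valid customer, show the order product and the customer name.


INNER JOIN keeps only orders rows whose customer_id matches an id in customers. Walk through each order:
  - order 1 (Monitor): customer_id=3 -> matches Uma
  - order 2 (Mouse): customer_id=NULL, no match -> dropped
  - order 3 (Phone): customer_id=2 -> matches Leo
  - order 4 (Desk): customer_id=NULL, no match -> dropped
  - order 5 (Chair): customer_id=5 -> matches Chris
  - order 6 (Stapler): customer_id=1 -> matches Rosa
So 2 of 6 rows are dropped.

SQL:
SELECT a.product, b.name AS customer
FROM orders a
INNER JOIN customers b ON a.customer_id = b.id

Result:
product | customer
--------+---------
Monitor | Uma     
Phone   | Leo     
Chair   | Chris   
Stapler | Rosa    


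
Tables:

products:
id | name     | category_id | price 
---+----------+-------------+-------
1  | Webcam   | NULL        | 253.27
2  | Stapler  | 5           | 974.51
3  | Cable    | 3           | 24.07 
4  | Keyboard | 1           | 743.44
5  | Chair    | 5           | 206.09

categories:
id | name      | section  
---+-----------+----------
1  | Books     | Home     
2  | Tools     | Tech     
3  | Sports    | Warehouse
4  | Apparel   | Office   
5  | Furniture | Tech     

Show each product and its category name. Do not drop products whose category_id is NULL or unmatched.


LEFT JOIN keeps every row from products (the left table); where category_id has no match in categories, the category columns become NULL. Walk through each product:
  - product 1 (Webcam): category_id=NULL, no match -> kept with NULL
  - product 2 (Stapler): category_id=5 -> matches Furniture
  - product 3 (Cable): category_id=3 -> matches Sports
  - product 4 (Keyboard): category_id=1 -> matches Books
  - product 5 (Chair): category_id=5 -> matches Furniture
All 5 rows appear; 1 has NULL category.

SQL:
SELECT a.name, b.name AS category
FROM products a
LEFT JOIN categories b ON a.category_id = b.id

Result:
name     | category 
---------+----------
Webcam   | NULL     
Stapler  | Furniture
Cable    | Sports   
Keyboard | Books    
Chair    | Furniture


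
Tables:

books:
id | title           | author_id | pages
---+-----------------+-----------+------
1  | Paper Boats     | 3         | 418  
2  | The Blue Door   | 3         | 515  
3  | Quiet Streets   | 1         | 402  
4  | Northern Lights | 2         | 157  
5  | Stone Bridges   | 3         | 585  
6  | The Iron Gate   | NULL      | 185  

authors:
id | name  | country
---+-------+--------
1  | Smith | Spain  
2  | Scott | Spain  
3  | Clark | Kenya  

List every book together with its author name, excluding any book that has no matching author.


INNER JOIN keeps only books rows whose author_id matches an id in authors. Walk through each book:
  - book 1 (Paper Boats): author_id=3 -> matches Clark
  - book 2 (The Blue Door): author_id=3 -> matches Clark
  - book 3 (Quiet Streets): author_id=1 -> matches Smith
  - book 4 (Northern Lights): author_id=2 -> matches Scott
  - book 5 (Stone Bridges): author_id=3 -> matches Clark
  - book 6 (The Iron Gate): author_id=NULL, no match -> dropped
So 1 of 6 rows is dropped.

SQL:
SELECT a.title, b.name AS author
FROM books a
INNER JOIN authors b ON a.author_id = b.id

Result:
title           | author
----------------+-------
Paper Boats     | Clark 
The Blue Door   | Clark 
Quiet Streets   | Smith 
Northern Lights | Scott 
Stone Bridges   | Clark 


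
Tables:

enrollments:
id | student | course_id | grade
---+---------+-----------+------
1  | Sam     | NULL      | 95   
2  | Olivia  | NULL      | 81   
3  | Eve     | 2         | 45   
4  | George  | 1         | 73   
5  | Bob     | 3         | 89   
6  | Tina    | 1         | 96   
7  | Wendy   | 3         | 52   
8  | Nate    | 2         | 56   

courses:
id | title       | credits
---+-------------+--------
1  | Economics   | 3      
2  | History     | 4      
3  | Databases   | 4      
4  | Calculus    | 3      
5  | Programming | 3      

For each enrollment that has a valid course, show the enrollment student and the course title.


INNER JOIN keeps only enrollments rows whose course_id matches an id in courses. Walk through each enrollment:
  - enrollment 1 (Sam): course_id=NULL, no match -> dropped
  - enrollment 2 (Olivia): course_id=NULL, no match -> dropped
  - enrollment 3 (Eve): course_id=2 -> matches History
  - enrollment 4 (George): course_id=1 -> matches Economics
  - enrollment 5 (Bob): course_id=3 -> matches Databases
  - enrollment 6 (Tina): course_id=1 -> matches Economics
  - enrollment 7 (Wendy): course_id=3 -> matches Databases
  - enrollment 8 (Nate): course_id=2 -> matches History
So 2 of 8 rows are dropped.

SQL:
SELECT a.student, b.title AS course
FROM enrollments a
INNER JOIN courses b ON a.course_id = b.id

Result:
student | course   
--------+----------
Eve     | History  
George  | Economics
Bob     | Databases
Tina    | Economics
Wendy   | Databases
Nate    | History  


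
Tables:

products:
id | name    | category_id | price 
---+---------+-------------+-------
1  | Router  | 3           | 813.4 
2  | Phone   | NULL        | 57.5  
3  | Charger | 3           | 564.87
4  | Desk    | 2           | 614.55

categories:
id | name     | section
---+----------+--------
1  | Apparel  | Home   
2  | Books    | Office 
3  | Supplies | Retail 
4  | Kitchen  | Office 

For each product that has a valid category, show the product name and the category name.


INNER JOIN keeps only products rows whose category_id matches an id in categories. Walk through each product:
  - product 1 (Router): category_id=3 -> matches Supplies
  - product 2 (Phone): category_id=NULL, no match -> dropped
  - product 3 (Charger): category_id=3 -> matches Supplies
  - product 4 (Desk): category_id=2 -> matches Books
So 1 of 4 rows is dropped.

SQL:
SELECT a.name, b.name AS category
FROM products a
INNER JOIN categories b ON a.category_id = b.id

Result:
name    | category
--------+---------
Router  | Supplies
Charger | Supplies
Desk    | Books   


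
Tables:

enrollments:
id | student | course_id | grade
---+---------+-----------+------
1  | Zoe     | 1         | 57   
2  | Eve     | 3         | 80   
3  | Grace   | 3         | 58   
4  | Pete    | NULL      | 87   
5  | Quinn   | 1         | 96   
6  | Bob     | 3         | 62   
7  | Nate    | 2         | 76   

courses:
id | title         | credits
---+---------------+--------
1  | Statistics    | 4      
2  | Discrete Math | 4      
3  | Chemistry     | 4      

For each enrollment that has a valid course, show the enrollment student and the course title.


INNER JOIN keeps only enrollments rows whose course_id matches an id in courses. Walk through each enrollment:
  - enrollment 1 (Zoe): course_id=1 -> matches Statistics
  - enrollment 2 (Eve): course_id=3 -> matches Chemistry
  - enrollment 3 (Grace): course_id=3 -> matches Chemistry
  - enrollment 4 (Pete): course_id=NULL, no match -> dropped
  - enrollment 5 (Quinn): course_id=1 -> matches Statistics
  - enrollment 6 (Bob): course_id=3 -> matches Chemistry
  - enrollment 7 (Nate): course_id=2 -> matches Discrete Math
So 1 of 7 rows is dropped.

SQL:
SELECT a.student, b.title AS course
FROM enrollments a
INNER JOIN courses b ON a.course_id = b.id

Result:
student | course       
--------+--------------
Zoe     | Statistics   
Eve     | Chemistry    
Grace   | Chemistry    
Quinn   | Statistics   
Bob     | Chemistry    
Nate    | Discrete Math


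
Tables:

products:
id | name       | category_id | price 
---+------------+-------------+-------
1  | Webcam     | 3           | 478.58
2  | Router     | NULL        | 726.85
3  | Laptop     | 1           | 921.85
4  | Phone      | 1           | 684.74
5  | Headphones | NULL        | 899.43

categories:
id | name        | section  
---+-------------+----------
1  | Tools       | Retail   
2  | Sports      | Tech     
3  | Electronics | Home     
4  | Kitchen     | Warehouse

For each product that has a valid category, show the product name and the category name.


INNER JOIN keeps only products rows whose category_id matches an id in categories. Walk through each product:
  - product 1 (Webcam): category_id=3 -> matches Electronics
  - product 2 (Router): category_id=NULL, no match -> dropped
  - product 3 (Laptop): category_id=1 -> matches Tools
  - product 4 (Phone): category_id=1 -> matches Tools
  - product 5 (Headphones): category_id=NULL, no match -> dropped
So 2 of 5 rows are dropped.

SQL:
SELECT a.name, b.name AS category
FROM products a
INNER JOIN categories b ON a.category_id = b.id

Result:
name   | category   
-------+------------
Webcam | Electronics
Laptop | Tools      
Phone  | Tools      


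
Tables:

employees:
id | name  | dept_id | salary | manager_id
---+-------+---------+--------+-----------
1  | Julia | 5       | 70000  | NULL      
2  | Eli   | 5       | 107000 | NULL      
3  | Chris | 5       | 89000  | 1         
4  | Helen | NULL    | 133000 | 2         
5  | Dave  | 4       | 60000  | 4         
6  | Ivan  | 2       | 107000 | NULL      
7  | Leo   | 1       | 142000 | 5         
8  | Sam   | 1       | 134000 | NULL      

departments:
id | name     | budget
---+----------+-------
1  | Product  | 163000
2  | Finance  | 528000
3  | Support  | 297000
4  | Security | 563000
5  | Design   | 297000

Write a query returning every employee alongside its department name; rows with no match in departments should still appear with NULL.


LEFT JOIN keeps every row from employees (the left table); where dept_id has no match in departments, the department columns become NULL. Walk through each employee:
  - employee 1 (Julia): dept_id=5 -> matches Design
  - employee 2 (Eli): dept_id=5 -> matches Design
  - employee 3 (Chris): dept_id=5 -> matches Design
  - employee 4 (Helen): dept_id=NULL, no match -> kept with NULL
  - employee 5 (Dave): dept_id=4 -> matches Security
  - employee 6 (Ivan): dept_id=2 -> matches Finance
  - employee 7 (Leo): dept_id=1 -> matches Product
  - employee 8 (Sam): dept_id=1 -> matches Product
All 8 rows appear; 1 has NULL department.

SQL:
SELECT a.name, b.name AS department
FROM employees a
LEFT JOIN departments b ON a.dept_id = b.id

Result:
name  | department
------+-----------
Julia | Design    
Eli   | Design    
Chris | Design    
Helen | NULL      
Dave  | Security  
Ivan  | Finance   
Leo   | Product   
Sam   | Product   


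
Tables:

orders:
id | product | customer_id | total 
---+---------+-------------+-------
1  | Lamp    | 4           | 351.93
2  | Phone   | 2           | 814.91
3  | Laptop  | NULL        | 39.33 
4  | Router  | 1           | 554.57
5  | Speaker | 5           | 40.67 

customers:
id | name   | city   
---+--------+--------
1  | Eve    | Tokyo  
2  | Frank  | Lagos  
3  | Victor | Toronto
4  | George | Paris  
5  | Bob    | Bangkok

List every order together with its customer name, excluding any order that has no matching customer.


INNER JOIN keeps only orders rows whose customer_id matches an id in customers. Walk through each order:
  - order 1 (Lamp): customer_id=4 -> matches George
  - order 2 (Phone): customer_id=2 -> matches Frank
  - order 3 (Laptop): customer_id=NULL, no match -> dropped
  - order 4 (Router): customer_id=1 -> matches Eve
  - order 5 (Speaker): customer_id=5 -> matches Bob
So 1 of 5 rows is dropped.

SQL:
SELECT a.product, b.name AS customer
FROM orders a
INNER JOIN customers b ON a.customer_id = b.id

Result:
product | customer
--------+---------
Lamp    | George  
Phone   | Frank   
Router  | Eve     
Speaker | Bob     


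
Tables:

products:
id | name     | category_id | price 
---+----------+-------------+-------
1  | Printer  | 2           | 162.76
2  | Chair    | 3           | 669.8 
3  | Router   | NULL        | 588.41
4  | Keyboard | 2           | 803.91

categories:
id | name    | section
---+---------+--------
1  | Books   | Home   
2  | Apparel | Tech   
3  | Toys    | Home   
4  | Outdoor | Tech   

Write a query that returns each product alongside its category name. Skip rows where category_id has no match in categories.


INNER JOIN keeps only products rows whose category_id matches an id in categories. Walk through each product:
  - product 1 (Printer): category_id=2 -> matches Apparel
  - product 2 (Chair): category_id=3 -> matches Toys
  - product 3 (Router): category_id=NULL, no match -> dropped
  - product 4 (Keyboard): category_id=2 -> matches Apparel
So 1 of 4 rows is dropped.

SQL:
SELECT a.name, b.name AS category
FROM products a
INNER JOIN categories b ON a.category_id = b.id

Result:
name     | category
---------+---------
Printer  | Apparel 
Chair    | Toys    
Keyboard | Apparel 


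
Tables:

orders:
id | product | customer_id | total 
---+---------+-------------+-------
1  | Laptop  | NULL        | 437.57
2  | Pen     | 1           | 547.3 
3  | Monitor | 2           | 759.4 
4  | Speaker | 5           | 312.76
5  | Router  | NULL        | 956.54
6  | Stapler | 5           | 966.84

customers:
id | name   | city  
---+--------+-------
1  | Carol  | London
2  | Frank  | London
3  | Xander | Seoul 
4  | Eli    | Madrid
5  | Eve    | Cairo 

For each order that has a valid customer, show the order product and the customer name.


INNER JOIN keeps only orders rows whose customer_id matches an id in customers. Walk through each order:
  - order 1 (Laptop): customer_id=NULL, no match -> dropped
  - order 2 (Pen): customer_id=1 -> matches Carol
  - order 3 (Monitor): customer_id=2 -> matches Frank
  - order 4 (Speaker): customer_id=5 -> matches Eve
  - order 5 (Router): customer_id=NULL, no match -> dropped
  - order 6 (Stapler): customer_id=5 -> matches Eve
So 2 of 6 rows are dropped.

SQL:
SELECT a.product, b.name AS customer
FROM orders a
INNER JOIN customers b ON a.customer_id = b.id

Result:
product | customer
--------+---------
Pen     | Carol   
Monitor | Frank   
Speaker | Eve     
Stapler | Eve     


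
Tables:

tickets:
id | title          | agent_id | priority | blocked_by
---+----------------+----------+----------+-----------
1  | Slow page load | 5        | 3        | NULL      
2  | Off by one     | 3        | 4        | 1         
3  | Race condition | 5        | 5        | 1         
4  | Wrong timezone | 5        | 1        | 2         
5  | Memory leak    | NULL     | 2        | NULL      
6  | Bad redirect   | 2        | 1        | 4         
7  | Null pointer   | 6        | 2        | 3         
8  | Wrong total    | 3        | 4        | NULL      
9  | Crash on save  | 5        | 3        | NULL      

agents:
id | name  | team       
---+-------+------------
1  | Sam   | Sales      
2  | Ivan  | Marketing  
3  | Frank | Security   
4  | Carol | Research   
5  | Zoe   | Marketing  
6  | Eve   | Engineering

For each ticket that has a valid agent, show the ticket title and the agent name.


INNER JOIN keeps only tickets rows whose agent_id matches an id in agents. Walk through each ticket:
  - ticket 1 (Slow page load): agent_id=5 -> matches Zoe
  - ticket 2 (Off by one): agent_id=3 -> matches Frank
  - ticket 3 (Race condition): agent_id=5 -> matches Zoe
  - ticket 4 (Wrong timezone): agent_id=5 -> matches Zoe
  - ticket 5 (Memory leak): agent_id=NULL, no match -> dropped
  - ticket 6 (Bad redirect): agent_id=2 -> matches Ivan
  - ticket 7 (Null pointer): agent_id=6 -> matches Eve
  - ticket 8 (Wrong total): agent_id=3 -> matches Frank
  - ticket 9 (Crash on save): agent_id=5 -> matches Zoe
So 1 of 9 rows is dropped.

SQL:
SELECT a.title, b.name AS agent
FROM tickets a
INNER JOIN agents b ON a.agent_id = b.id

Result:
title          | agent
---------------+------
Slow page load | Zoe  
Off by one     | Frank
Race condition | Zoe  
Wrong timezone | Zoe  
Bad redirect   | Ivan 
Null pointer   | Eve  
Wrong total    | Frank
Crash on save  | Zoe  


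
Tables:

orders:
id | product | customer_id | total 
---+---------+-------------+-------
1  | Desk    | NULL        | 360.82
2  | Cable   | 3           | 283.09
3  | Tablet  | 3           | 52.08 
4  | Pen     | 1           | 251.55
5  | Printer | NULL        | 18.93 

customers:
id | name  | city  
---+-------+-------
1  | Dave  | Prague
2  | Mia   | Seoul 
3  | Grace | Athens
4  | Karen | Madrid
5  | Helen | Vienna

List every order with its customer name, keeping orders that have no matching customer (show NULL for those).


LEFT JOIN keeps every row from orders (the left table); where customer_id has no match in customers, the customer columns become NULL. Walk through each order:
  - order 1 (Desk): customer_id=NULL, no match -> kept with NULL
  - order 2 (Cable): customer_id=3 -> matches Grace
  - order 3 (Tablet): customer_id=3 -> matches Grace
  - order 4 (Pen): customer_id=1 -> matches Dave
  - order 5 (Printer): customer_id=NULL, no match -> kept with NULL
All 5 rows appear; 2 have NULL customer.

SQL:
SELECT a.product, b.name AS customer
FROM orders a
LEFT JOIN customers b ON a.customer_id = b.id

Result:
product | customer
--------+---------
Desk    | NULL    
Cable   | Grace   
Tablet  | Grace   
Pen     | Dave    
Printer | NULL    


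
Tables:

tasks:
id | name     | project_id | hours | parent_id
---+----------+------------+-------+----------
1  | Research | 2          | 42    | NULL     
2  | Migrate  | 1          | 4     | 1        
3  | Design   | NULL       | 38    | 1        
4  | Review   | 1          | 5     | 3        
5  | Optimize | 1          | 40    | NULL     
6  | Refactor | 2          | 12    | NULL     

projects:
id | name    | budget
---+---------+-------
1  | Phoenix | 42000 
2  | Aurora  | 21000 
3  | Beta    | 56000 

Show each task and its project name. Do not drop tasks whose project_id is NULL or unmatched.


LEFT JOIN keeps every row from tasks (the left table); where project_id has no match in projects, the project columns become NULL. Walk through each task:
  - task 1 (Research): project_id=2 -> matches Aurora
  - task 2 (Migrate): project_id=1 -> matches Phoenix
  - task 3 (Design): project_id=NULL, no match -> kept with NULL
  - task 4 (Review): project_id=1 -> matches Phoenix
  - task 5 (Optimize): project_id=1 -> matches Phoenix
  - task 6 (Refactor): project_id=2 -> matches Aurora
All 6 rows appear; 1 has NULL project.

SQL:
SELECT a.name, b.name AS project
FROM tasks a
LEFT JOIN projects b ON a.project_id = b.id

Result:
name     | project
---------+--------
Research | Aurora 
Migrate  | Phoenix
Design   | NULL   
Review   | Phoenix
Optimize | Phoenix
Refactor | Aurora 


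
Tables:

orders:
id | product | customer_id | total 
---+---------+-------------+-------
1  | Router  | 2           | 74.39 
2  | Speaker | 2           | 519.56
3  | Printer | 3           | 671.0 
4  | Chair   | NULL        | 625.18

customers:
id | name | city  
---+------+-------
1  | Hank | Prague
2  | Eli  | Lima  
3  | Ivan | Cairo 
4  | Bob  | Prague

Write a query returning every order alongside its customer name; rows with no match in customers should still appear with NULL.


LEFT JOIN keeps every row from orders (the left table); where customer_id has no match in customers, the customer columns become NULL. Walk through each order:
  - order 1 (Router): customer_id=2 -> matches Eli
  - order 2 (Speaker): customer_id=2 -> matches Eli
  - order 3 (Printer): customer_id=3 -> matches Ivan
  - order 4 (Chair): customer_id=NULL, no match -> kept with NULL
All 4 rows appear; 1 has NULL customer.

SQL:
SELECT a.product, b.name AS customer
FROM orders a
LEFT JOIN customers b ON a.customer_id = b.id

Result:
product | customer
--------+---------
Router  | Eli     
Speaker | Eli     
Printer | Ivan    
Chair   | NULL    


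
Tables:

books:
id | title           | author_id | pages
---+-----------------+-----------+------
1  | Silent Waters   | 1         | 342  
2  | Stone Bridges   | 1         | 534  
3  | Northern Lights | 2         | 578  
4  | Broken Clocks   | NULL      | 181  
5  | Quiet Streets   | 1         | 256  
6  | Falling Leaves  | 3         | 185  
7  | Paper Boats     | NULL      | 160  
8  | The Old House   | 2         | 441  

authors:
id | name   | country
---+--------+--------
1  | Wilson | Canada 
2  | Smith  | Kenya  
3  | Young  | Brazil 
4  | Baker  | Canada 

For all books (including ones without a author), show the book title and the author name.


LEFT JOIN keeps every row from books (the left table); where author_id has no match in authors, the author columns become NULL. Walk through each book:
  - book 1 (Silent Waters): author_id=1 -> matches Wilson
  - book 2 (Stone Bridges): author_id=1 -> matches Wilson
  - book 3 (Northern Lights): author_id=2 -> matches Smith
  - book 4 (Broken Clocks): author_id=NULL, no match -> kept with NULL
  - book 5 (Quiet Streets): author_id=1 -> matches Wilson
  - book 6 (Falling Leaves): author_id=3 -> matches Young
  - book 7 (Paper Boats): author_id=NULL, no match -> kept with NULL
  - book 8 (The Old House): author_id=2 -> matches Smith
All 8 rows appear; 2 have NULL author.

SQL:
SELECT a.title, b.name AS author
FROM books a
LEFT JOIN authors b ON a.author_id = b.id

Result:
title           | author
----------------+-------
Silent Waters   | Wilson
Stone Bridges   | Wilson
Northern Lights | Smith 
Broken Clocks   | NULL  
Quiet Streets   | Wilson
Falling Leaves  | Young 
Paper Boats     | NULL  
The Old House   | Smith 


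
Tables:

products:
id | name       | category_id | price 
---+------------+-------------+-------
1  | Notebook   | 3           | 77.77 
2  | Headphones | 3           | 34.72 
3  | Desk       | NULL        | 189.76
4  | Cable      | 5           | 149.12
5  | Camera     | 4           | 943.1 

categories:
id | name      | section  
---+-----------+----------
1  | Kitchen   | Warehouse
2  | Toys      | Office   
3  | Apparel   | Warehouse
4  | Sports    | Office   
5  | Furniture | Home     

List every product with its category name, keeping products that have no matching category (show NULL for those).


LEFT JOIN keeps every row from products (the left table); where category_id has no match in categories, the category columns become NULL. Walk through each product:
  - product 1 (Notebook): category_id=3 -> matches Apparel
  - product 2 (Headphones): category_id=3 -> matches Apparel
  - product 3 (Desk): category_id=NULL, no match -> kept with NULL
  - product 4 (Cable): category_id=5 -> matches Furniture
  - product 5 (Camera): category_id=4 -> matches Sports
All 5 rows appear; 1 has NULL category.

SQL:
SELECT a.name, b.name AS category
FROM products a
LEFT JOIN categories b ON a.category_id = b.id

Result:
name       | category 
-----------+----------
Notebook   | Apparel  
Headphones | Apparel  
Desk       | NULL     
Cable      | Furniture
Camera     | Sports   


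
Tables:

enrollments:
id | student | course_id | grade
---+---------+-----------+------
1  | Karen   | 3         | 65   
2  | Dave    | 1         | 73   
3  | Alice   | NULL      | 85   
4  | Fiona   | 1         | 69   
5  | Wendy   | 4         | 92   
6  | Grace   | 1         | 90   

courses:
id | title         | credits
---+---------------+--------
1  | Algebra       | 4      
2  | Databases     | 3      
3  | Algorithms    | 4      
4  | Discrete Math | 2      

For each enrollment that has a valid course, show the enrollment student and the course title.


INNER JOIN keeps only enrollments rows whose course_id matches an id in courses. Walk through each enrollment:
  - enrollment 1 (Karen): course_id=3 -> matches Algorithms
  - enrollment 2 (Dave): course_id=1 -> matches Algebra
  - enrollment 3 (Alice): course_id=NULL, no match -> dropped
  - enrollment 4 (Fiona): course_id=1 -> matches Algebra
  - enrollment 5 (Wendy): course_id=4 -> matches Discrete Math
  - enrollment 6 (Grace): course_id=1 -> matches Algebra
So 1 of 6 rows is dropped.

SQL:
SELECT a.student, b.title AS course
FROM enrollments a
INNER JOIN courses b ON a.course_id = b.id

Result:
student | course       
--------+--------------
Karen   | Algorithms   
Dave    | Algebra      
Fiona   | Algebra      
Wendy   | Discrete Math
Grace   | Algebra      


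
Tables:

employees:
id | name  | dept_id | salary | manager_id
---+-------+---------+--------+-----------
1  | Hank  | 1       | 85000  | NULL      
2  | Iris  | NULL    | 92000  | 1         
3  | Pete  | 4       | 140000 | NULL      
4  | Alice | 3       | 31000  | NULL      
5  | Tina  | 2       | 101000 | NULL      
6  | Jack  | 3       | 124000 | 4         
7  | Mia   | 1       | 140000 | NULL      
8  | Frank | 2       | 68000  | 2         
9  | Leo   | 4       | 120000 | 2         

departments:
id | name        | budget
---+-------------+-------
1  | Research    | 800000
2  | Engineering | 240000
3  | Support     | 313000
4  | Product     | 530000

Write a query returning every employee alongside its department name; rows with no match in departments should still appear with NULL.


LEFT JOIN keeps every row from employees (the left table); where dept_id has no match in departments, the department columns become NULL. Walk through each employee:
  - employee 1 (Hank): dept_id=1 -> matches Research
  - employee 2 (Iris): dept_id=NULL, no match -> kept with NULL
  - employee 3 (Pete): dept_id=4 -> matches Product
  - employee 4 (Alice): dept_id=3 -> matches Support
  - employee 5 (Tina): dept_id=2 -> matches Engineering
  - employee 6 (Jack): dept_id=3 -> matches Support
  - employee 7 (Mia): dept_id=1 -> matches Research
  - employee 8 (Frank): dept_id=2 -> matches Engineering
  - employee 9 (Leo): dept_id=4 -> matches Product
All 9 rows appear; 1 has NULL department.

SQL:
SELECT a.name, b.name AS department
FROM employees a
LEFT JOIN departments b ON a.dept_id = b.id

Result:
name  | department 
------+------------
Hank  | Research   
Iris  | NULL       
Pete  | Product    
Alice | Support    
Tina  | Engineering
Jack  | Support    
Mia   | Research   
Frank | Engineering
Leo   | Product    


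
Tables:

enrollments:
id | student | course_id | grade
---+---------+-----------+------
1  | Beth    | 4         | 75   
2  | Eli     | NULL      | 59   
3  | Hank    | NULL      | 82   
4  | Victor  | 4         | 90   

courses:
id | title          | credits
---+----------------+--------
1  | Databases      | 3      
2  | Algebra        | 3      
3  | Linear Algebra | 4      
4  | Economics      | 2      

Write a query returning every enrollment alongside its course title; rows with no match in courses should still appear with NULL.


LEFT JOIN keeps every row from enrollments (the left table); where course_id has no match in courses, the course columns become NULL. Walk through each enrollment:
  - enrollment 1 (Beth): course_id=4 -> matches Economics
  - enrollment 2 (Eli): course_id=NULL, no match -> kept with NULL
  - enrollment 3 (Hank): course_id=NULL, no match -> kept with NULL
  - enrollment 4 (Victor): course_id=4 -> matches Economics
All 4 rows appear; 2 have NULL course.

SQL:
SELECT a.student, b.title AS course
FROM enrollments a
LEFT JOIN courses b ON a.course_id = b.id

Result:
student | course   
--------+----------
Beth    | Economics
Eli     | NULL     
Hank    | NULL     
Victor  | Economics


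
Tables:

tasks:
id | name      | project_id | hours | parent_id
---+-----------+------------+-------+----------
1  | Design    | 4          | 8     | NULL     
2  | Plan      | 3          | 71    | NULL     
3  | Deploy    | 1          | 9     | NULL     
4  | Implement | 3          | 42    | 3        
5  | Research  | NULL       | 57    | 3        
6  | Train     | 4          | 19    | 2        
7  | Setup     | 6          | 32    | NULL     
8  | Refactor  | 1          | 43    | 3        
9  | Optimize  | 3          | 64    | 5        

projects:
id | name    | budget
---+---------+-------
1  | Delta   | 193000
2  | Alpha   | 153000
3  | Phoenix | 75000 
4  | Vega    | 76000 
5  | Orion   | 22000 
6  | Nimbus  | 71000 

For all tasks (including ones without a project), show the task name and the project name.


LEFT JOIN keeps every row from tasks (the left table); where project_id has no match in projects, the project columns become NULL. Walk through each task:
  - task 1 (Design): project_id=4 -> matches Vega
  - task 2 (Plan): project_id=3 -> matches Phoenix
  - task 3 (Deploy): project_id=1 -> matches Delta
  - task 4 (Implement): project_id=3 -> matches Phoenix
  - task 5 (Research): project_id=NULL, no match -> kept with NULL
  - task 6 (Train): project_id=4 -> matches Vega
  - task 7 (Setup): project_id=6 -> matches Nimbus
  - task 8 (Refactor): project_id=1 -> matches Delta
  - task 9 (Optimize): project_id=3 -> matches Phoenix
All 9 rows appear; 1 has NULL project.

SQL:
SELECT a.name, b.name AS project
FROM tasks a
LEFT JOIN projects b ON a.project_id = b.id

Result:
name      | project
----------+--------
Design    | Vega   
Plan      | Phoenix
Deploy    | Delta  
Implement | Phoenix
Research  | NULL   
Train     | Vega   
Setup     | Nimbus 
Refactor  | Delta  
Optimize  | Phoenix


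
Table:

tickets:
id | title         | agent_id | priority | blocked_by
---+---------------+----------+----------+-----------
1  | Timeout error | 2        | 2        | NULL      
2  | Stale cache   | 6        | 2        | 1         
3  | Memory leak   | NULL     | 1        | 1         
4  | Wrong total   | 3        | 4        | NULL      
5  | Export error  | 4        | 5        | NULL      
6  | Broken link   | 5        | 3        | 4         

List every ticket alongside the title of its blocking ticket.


This is a self-join: tickets is joined to a second copy of itself, matching each row's blocked_by to another row's id. Use LEFT JOIN so rows with blocked_by=NULL are kept.
  - ticket 1 (Timeout error): blocked_by=NULL -> NULL
  - ticket 2 (Stale cache): blocked_by=1 -> Timeout error
  - ticket 3 (Memory leak): blocked_by=1 -> Timeout error
  - ticket 4 (Wrong total): blocked_by=NULL -> NULL
  - ticket 5 (Export error): blocked_by=NULL -> NULL
  - ticket 6 (Broken link): blocked_by=4 -> Wrong total

SQL:
SELECT a.title AS item, b.title AS blocked_by
FROM tickets a
LEFT JOIN tickets b ON a.blocked_by = b.id

Result:
item          | blocked_by   
--------------+--------------
Timeout error | NULL         
Stale cache   | Timeout error
Memory leak   | Timeout error
Wrong total   | NULL         
Export error  | NULL         
Broken link   | Wrong total  


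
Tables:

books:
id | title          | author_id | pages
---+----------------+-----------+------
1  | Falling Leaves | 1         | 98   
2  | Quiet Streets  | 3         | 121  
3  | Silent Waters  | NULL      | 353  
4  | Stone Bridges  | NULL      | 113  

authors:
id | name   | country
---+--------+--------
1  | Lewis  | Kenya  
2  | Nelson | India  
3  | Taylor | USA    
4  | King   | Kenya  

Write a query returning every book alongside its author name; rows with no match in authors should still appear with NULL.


LEFT JOIN keeps every row from books (the left table); where author_id has no match in authors, the author columns become NULL. Walk through each book:
  - book 1 (Falling Leaves): author_id=1 -> matches Lewis
  - book 2 (Quiet Streets): author_id=3 -> matches Taylor
  - book 3 (Silent Waters): author_id=NULL, no match -> kept with NULL
  - book 4 (Stone Bridges): author_id=NULL, no match -> kept with NULL
All 4 rows appear; 2 have NULL author.

SQL:
SELECT a.title, b.name AS author
FROM books a
LEFT JOIN authors b ON a.author_id = b.id

Result:
title          | author
---------------+-------
Falling Leaves | Lewis 
Quiet Streets  | Taylor
Silent Waters  | NULL  
Stone Bridges  | NULL  


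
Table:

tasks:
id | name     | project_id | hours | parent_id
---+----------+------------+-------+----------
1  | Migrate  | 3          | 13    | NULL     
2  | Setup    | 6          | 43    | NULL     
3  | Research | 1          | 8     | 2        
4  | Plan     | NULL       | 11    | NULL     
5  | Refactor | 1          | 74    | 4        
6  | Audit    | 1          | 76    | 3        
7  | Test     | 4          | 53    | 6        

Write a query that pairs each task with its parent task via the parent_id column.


This is a self-join: tasks is joined to a second copy of itself, matching each row's parent_id to another row's id. Use LEFT JOIN so rows with parent_id=NULL are kept.
  - task 1 (Migrate): parent_id=NULL -> NULL
  - task 2 (Setup): parent_id=NULL -> NULL
  - task 3 (Research): parent_id=2 -> Setup
  - task 4 (Plan): parent_id=NULL -> NULL
  - task 5 (Refactor): parent_id=4 -> Plan
  - task 6 (Audit): parent_id=3 -> Research
  - task 7 (Test): parent_id=6 -> Audit

SQL:
SELECT a.name AS item, b.name AS parent
FROM tasks a
LEFT JOIN tasks b ON a.parent_id = b.id

Result:
item     | parent  
---------+---------
Migrate  | NULL    
Setup    | NULL    
Research | Setup   
Plan     | NULL    
Refactor | Plan    
Audit    | Research
Test     | Audit   


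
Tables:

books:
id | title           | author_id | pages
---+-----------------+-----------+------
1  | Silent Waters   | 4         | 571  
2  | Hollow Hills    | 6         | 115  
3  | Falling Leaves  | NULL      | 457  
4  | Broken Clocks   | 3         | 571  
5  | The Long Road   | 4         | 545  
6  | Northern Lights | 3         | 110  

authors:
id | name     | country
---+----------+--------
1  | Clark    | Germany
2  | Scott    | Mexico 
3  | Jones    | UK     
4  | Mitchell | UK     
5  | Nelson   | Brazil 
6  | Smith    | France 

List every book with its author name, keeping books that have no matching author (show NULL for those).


LEFT JOIN keeps every row from books (the left table); where author_id has no match in authors, the author columns become NULL. Walk through each book:
  - book 1 (Silent Waters): author_id=4 -> matches Mitchell
  - book 2 (Hollow Hills): author_id=6 -> matches Smith
  - book 3 (Falling Leaves): author_id=NULL, no match -> kept with NULL
  - book 4 (Broken Clocks): author_id=3 -> matches Jones
  - book 5 (The Long Road): author_id=4 -> matches Mitchell
  - book 6 (Northern Lights): author_id=3 -> matches Jones
All 6 rows appear; 1 has NULL author.

SQL:
SELECT a.title, b.name AS author
FROM books a
LEFT JOIN authors b ON a.author_id = b.id

Result:
title           | author  
----------------+---------
Silent Waters   | Mitchell
Hollow Hills    | Smith   
Falling Leaves  | NULL    
Broken Clocks   | Jones   
The Long Road   | Mitchell
Northern Lights | Jones   
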